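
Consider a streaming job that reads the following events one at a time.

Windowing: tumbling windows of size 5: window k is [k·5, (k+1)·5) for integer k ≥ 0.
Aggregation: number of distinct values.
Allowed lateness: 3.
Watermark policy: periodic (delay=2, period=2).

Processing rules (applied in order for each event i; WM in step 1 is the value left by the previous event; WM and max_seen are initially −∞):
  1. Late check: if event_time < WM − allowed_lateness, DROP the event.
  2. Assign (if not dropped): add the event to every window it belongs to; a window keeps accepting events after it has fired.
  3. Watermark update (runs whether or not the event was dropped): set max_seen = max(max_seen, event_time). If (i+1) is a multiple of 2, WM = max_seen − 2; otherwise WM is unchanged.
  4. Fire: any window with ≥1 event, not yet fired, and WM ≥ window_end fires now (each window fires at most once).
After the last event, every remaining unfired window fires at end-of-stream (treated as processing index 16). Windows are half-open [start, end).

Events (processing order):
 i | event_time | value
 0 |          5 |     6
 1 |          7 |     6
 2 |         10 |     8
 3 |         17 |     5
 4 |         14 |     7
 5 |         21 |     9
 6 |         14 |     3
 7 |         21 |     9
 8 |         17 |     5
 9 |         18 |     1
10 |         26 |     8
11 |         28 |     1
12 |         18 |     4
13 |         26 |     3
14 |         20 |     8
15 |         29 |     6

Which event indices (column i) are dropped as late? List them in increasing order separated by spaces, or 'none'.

6 12 14

i=0 t=5 v=6: → [5,10); WM=−∞
i=1 t=7 v=6: → [5,10); WM=5
i=2 t=10 v=8: → [10,15); WM=5
i=3 t=17 v=5: → [15,20); WM=15; [5,10) fires=1 [10,15) fires=1
i=4 t=14 v=7: → [10,15); WM=15
i=5 t=21 v=9: → [20,25); WM=19
i=6 t=14 v=3: DROP (t<19-3); WM=19
i=7 t=21 v=9: → [20,25); WM=19
i=8 t=17 v=5: → [15,20); WM=19
i=9 t=18 v=1: → [15,20); WM=19
i=10 t=26 v=8: → [25,30); WM=19
i=11 t=28 v=1: → [25,30); WM=26; [15,20) fires=2 [20,25) fires=1
i=12 t=18 v=4: DROP (t<26-3); WM=26
i=13 t=26 v=3: → [25,30); WM=26
i=14 t=20 v=8: DROP (t<26-3); WM=26
i=15 t=29 v=6: → [25,30); WM=27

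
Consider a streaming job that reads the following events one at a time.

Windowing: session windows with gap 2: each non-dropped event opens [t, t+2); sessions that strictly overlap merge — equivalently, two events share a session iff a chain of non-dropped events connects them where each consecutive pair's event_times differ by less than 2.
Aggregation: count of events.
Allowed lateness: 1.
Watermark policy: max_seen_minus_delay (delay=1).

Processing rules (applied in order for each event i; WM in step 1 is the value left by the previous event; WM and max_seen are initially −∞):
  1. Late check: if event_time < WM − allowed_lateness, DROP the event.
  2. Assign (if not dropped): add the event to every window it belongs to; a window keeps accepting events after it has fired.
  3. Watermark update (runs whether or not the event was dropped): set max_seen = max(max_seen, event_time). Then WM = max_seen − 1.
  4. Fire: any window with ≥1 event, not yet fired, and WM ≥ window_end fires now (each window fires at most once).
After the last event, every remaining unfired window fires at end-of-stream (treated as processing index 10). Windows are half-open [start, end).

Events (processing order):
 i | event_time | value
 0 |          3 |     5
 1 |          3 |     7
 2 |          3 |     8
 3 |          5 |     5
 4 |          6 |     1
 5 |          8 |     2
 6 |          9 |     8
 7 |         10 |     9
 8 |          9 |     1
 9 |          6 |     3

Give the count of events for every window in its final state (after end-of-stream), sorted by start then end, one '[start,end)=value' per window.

[3,5)=3 [5,8)=2 [8,12)=4

i=0 t=3 v=5: → [3,5); WM=2
i=1 t=3 v=7: → [3,5); WM=2
i=2 t=3 v=8: → [3,5); WM=2
i=3 t=5 v=5: → [5,7); WM=4
i=4 t=6 v=1: → [5,8); WM=5
i=5 t=8 v=2: → [8,10); WM=7
i=6 t=9 v=8: → [8,11); WM=8
i=7 t=10 v=9: → [8,12); WM=9
i=8 t=9 v=1: → [8,12); WM=9
i=9 t=6 v=3: DROP (t<9-1); WM=9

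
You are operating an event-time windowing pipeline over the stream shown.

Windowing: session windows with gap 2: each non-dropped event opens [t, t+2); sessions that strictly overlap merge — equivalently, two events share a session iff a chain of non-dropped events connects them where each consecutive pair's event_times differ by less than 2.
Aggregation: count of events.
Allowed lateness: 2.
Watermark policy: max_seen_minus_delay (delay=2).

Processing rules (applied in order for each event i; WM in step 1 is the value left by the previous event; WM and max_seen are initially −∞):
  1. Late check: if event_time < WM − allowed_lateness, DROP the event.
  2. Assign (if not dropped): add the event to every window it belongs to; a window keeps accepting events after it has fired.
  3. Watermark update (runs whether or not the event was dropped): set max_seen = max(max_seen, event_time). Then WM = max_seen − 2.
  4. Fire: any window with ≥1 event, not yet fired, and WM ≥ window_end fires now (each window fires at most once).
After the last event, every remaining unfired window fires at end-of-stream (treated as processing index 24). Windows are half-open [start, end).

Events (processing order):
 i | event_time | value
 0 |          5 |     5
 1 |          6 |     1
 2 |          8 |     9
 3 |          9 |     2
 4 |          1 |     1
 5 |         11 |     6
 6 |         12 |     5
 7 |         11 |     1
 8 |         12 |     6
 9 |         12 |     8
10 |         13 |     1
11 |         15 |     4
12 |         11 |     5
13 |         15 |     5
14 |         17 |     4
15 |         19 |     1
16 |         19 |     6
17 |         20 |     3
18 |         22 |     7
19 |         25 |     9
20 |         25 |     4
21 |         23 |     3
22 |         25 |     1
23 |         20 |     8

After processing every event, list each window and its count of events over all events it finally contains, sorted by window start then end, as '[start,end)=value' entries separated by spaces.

i=0 t=5 v=5: → [5,7); WM=3
i=1 t=6 v=1: → [5,8); WM=4
i=2 t=8 v=9: → [8,10); WM=6
i=3 t=9 v=2: → [8,11); WM=7
i=4 t=1 v=1: DROP (t<7-2); WM=7
i=5 t=11 v=6: → [11,13); WM=9
i=6 t=12 v=5: → [11,14); WM=10
i=7 t=11 v=1: → [11,14); WM=10
i=8 t=12 v=6: → [11,14); WM=10
i=9 t=12 v=8: → [11,14); WM=10
i=10 t=13 v=1: → [11,15); WM=11
i=11 t=15 v=4: → [15,17); WM=13
i=12 t=11 v=5: → [11,15); WM=13
i=13 t=15 v=5: → [15,17); WM=13
i=14 t=17 v=4: → [17,19); WM=15
i=15 t=19 v=1: → [19,21); WM=17
i=16 t=19 v=6: → [19,21); WM=17
i=17 t=20 v=3: → [19,22); WM=18
i=18 t=22 v=7: → [22,24); WM=20
i=19 t=25 v=9: → [25,27); WM=23
i=20 t=25 v=4: → [25,27); WM=23
i=21 t=23 v=3: → [22,25); WM=23
i=22 t=25 v=1: → [25,27); WM=23
i=23 t=20 v=8: DROP (t<23-2); WM=23

[5,8)=2 [8,11)=2 [11,15)=7 [15,17)=2 [17,19)=1 [19,22)=3 [22,25)=2 [25,27)=3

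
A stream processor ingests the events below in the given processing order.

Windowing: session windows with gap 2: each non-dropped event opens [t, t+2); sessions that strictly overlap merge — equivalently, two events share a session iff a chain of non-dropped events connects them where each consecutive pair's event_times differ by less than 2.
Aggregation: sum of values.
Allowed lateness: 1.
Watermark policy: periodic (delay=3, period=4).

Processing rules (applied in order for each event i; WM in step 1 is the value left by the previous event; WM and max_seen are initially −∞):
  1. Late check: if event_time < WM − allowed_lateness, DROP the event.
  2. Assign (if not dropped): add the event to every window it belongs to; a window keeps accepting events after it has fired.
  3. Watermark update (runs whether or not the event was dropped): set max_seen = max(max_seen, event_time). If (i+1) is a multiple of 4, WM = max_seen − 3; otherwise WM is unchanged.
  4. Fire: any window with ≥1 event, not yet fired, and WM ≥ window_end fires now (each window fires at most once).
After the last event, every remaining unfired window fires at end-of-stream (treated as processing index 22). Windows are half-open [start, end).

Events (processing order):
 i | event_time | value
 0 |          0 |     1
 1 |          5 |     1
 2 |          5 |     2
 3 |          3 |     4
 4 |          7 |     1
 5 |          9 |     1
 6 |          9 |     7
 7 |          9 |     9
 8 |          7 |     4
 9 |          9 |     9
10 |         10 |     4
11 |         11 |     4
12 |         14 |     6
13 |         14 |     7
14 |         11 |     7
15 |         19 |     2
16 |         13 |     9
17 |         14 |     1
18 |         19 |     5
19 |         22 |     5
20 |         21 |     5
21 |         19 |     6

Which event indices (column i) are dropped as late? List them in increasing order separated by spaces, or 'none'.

i=0 t=0 v=1: → [0,2); WM=−∞
i=1 t=5 v=1: → [5,7); WM=−∞
i=2 t=5 v=2: → [5,7); WM=−∞
i=3 t=3 v=4: → [3,5); WM=2
i=4 t=7 v=1: → [7,9); WM=2
i=5 t=9 v=1: → [9,11); WM=2
i=6 t=9 v=7: → [9,11); WM=2
i=7 t=9 v=9: → [9,11); WM=6
i=8 t=7 v=4: → [7,9); WM=6
i=9 t=9 v=9: → [9,11); WM=6
i=10 t=10 v=4: → [9,12); WM=6
i=11 t=11 v=4: → [9,13); WM=8
i=12 t=14 v=6: → [14,16); WM=8
i=13 t=14 v=7: → [14,16); WM=8
i=14 t=11 v=7: → [9,13); WM=8
i=15 t=19 v=2: → [19,21); WM=16
i=16 t=13 v=9: DROP (t<16-1); WM=16
i=17 t=14 v=1: DROP (t<16-1); WM=16
i=18 t=19 v=5: → [19,21); WM=16
i=19 t=22 v=5: → [22,24); WM=19
i=20 t=21 v=5: → [21,24); WM=19
i=21 t=19 v=6: → [19,21); WM=19

16 17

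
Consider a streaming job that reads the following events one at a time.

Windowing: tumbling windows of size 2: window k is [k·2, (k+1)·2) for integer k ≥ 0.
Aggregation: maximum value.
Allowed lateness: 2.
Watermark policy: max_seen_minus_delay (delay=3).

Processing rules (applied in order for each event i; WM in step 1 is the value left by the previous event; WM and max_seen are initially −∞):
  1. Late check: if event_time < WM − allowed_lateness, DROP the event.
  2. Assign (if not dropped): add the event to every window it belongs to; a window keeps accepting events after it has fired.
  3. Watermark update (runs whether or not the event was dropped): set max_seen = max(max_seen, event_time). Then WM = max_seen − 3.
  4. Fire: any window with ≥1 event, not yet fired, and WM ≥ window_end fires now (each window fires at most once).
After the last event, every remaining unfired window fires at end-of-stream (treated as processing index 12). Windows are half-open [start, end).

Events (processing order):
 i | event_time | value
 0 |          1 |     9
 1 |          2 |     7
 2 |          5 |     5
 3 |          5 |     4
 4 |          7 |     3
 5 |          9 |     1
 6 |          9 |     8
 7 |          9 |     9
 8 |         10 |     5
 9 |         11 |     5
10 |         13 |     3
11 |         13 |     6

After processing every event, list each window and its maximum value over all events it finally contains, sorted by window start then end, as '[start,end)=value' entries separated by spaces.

i=0 t=1 v=9: → [0,2); WM=-2
i=1 t=2 v=7: → [2,4); WM=-1
i=2 t=5 v=5: → [4,6); WM=2; [0,2) fires=9
i=3 t=5 v=4: → [4,6); WM=2
i=4 t=7 v=3: → [6,8); WM=4; [2,4) fires=7
i=5 t=9 v=1: → [8,10); WM=6; [4,6) fires=5
i=6 t=9 v=8: → [8,10); WM=6
i=7 t=9 v=9: → [8,10); WM=6
i=8 t=10 v=5: → [10,12); WM=7
i=9 t=11 v=5: → [10,12); WM=8; [6,8) fires=3
i=10 t=13 v=3: → [12,14); WM=10; [8,10) fires=9
i=11 t=13 v=6: → [12,14); WM=10

[0,2)=9 [2,4)=7 [4,6)=5 [6,8)=3 [8,10)=9 [10,12)=5 [12,14)=6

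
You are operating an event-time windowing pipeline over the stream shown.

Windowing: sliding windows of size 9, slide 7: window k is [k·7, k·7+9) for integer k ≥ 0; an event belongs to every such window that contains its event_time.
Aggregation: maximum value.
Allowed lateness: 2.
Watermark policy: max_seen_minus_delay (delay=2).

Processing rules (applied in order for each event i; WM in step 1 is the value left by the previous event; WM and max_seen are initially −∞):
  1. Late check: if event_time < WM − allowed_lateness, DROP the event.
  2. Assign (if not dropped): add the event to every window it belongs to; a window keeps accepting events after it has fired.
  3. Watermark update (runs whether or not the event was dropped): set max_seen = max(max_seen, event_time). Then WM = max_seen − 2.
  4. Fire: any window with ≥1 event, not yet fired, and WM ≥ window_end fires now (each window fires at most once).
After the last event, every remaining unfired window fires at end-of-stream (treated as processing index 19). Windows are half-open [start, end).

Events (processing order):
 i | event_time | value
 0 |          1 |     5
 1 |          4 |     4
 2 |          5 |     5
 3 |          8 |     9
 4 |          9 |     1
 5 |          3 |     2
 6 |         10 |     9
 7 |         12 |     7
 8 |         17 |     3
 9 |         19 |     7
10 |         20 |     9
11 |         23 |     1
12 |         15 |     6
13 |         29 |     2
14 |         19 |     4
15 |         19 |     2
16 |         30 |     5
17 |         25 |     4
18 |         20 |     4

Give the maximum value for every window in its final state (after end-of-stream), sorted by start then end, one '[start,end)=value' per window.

[0,9)=9 [7,16)=9 [14,23)=9 [21,30)=2 [28,37)=5

i=0 t=1 v=5: → [0,9); WM=-1
i=1 t=4 v=4: → [0,9); WM=2
i=2 t=5 v=5: → [0,9); WM=3
i=3 t=8 v=9: → [7,16),[0,9); WM=6
i=4 t=9 v=1: → [7,16); WM=7
i=5 t=3 v=2: DROP (t<7-2); WM=7
i=6 t=10 v=9: → [7,16); WM=8
i=7 t=12 v=7: → [7,16); WM=10; [0,9) fires=9
i=8 t=17 v=3: → [14,23); WM=15
i=9 t=19 v=7: → [14,23); WM=17; [7,16) fires=9
i=10 t=20 v=9: → [14,23); WM=18
i=11 t=23 v=1: → [21,30); WM=21
i=12 t=15 v=6: DROP (t<21-2); WM=21
i=13 t=29 v=2: → [28,37),[21,30); WM=27; [14,23) fires=9
i=14 t=19 v=4: DROP (t<27-2); WM=27
i=15 t=19 v=2: DROP (t<27-2); WM=27
i=16 t=30 v=5: → [28,37); WM=28
i=17 t=25 v=4: DROP (t<28-2); WM=28
i=18 t=20 v=4: DROP (t<28-2); WM=28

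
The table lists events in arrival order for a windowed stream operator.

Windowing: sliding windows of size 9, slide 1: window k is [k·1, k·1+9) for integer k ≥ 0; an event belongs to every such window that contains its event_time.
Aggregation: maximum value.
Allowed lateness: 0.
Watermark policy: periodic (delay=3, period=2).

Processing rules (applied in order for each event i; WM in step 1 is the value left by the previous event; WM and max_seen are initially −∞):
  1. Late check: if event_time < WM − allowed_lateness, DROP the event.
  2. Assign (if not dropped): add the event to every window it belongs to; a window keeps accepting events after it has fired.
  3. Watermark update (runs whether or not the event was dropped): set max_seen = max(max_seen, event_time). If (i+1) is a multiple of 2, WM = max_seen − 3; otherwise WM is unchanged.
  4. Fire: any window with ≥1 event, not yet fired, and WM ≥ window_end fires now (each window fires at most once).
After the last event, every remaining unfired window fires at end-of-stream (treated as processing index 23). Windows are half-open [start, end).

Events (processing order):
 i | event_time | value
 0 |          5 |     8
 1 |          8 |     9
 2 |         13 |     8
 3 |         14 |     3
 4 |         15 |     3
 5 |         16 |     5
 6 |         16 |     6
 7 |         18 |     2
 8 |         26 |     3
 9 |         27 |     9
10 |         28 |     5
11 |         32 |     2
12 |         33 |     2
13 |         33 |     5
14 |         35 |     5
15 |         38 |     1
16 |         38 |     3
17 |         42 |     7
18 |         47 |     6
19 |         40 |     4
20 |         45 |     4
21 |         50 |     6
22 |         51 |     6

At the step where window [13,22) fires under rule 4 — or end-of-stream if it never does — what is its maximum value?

8

i=0 t=5 v=8: → [5,14),[4,13),[3,12),[2,11),[1,10),[0,9); WM=−∞
i=1 t=8 v=9: → [8,17),[7,16),[6,15),[5,14),[4,13),[3,12),[2,11),[1,10),[0,9); WM=5
i=2 t=13 v=8: → [13,22),[12,21),[11,20),[10,19),[9,18),[8,17),[7,16),[6,15),[5,14); WM=5
i=3 t=14 v=3: → [14,23),[13,22),[12,21),[11,20),[10,19),[9,18),[8,17),[7,16),[6,15); WM=11; [0,9) fires=9 [1,10) fires=9 [2,11) fires=9
i=4 t=15 v=3: → [15,24),[14,23),[13,22),[12,21),[11,20),[10,19),[9,18),[8,17),[7,16); WM=11
i=5 t=16 v=5: → [16,25),[15,24),[14,23),[13,22),[12,21),[11,20),[10,19),[9,18),[8,17); WM=13; [3,12) fires=9 [4,13) fires=9
i=6 t=16 v=6: → [16,25),[15,24),[14,23),[13,22),[12,21),[11,20),[10,19),[9,18),[8,17); WM=13
i=7 t=18 v=2: → [18,27),[17,26),[16,25),[15,24),[14,23),[13,22),[12,21),[11,20),[10,19); WM=15; [5,14) fires=9 [6,15) fires=9
i=8 t=26 v=3: → [26,35),[25,34),[24,33),[23,32),[22,31),[21,30),[20,29),[19,28),[18,27); WM=15
i=9 t=27 v=9: → [27,36),[26,35),[25,34),[24,33),[23,32),[22,31),[21,30),[20,29),[19,28); WM=24; [7,16) fires=9 [8,17) fires=9 [9,18) fires=8 [10,19) fires=8 [11,20) fires=8 [12,21) fires=8 [13,22) fires=8 [14,23) fires=6 [15,24) fires=6
i=10 t=28 v=5: → [28,37),[27,36),[26,35),[25,34),[24,33),[23,32),[22,31),[21,30),[20,29); WM=24
i=11 t=32 v=2: → [32,41),[31,40),[30,39),[29,38),[28,37),[27,36),[26,35),[25,34),[24,33); WM=29; [16,25) fires=6 [17,26) fires=2 [18,27) fires=3 [19,28) fires=9 [20,29) fires=9
i=12 t=33 v=2: → [33,42),[32,41),[31,40),[30,39),[29,38),[28,37),[27,36),[26,35),[25,34); WM=29
i=13 t=33 v=5: → [33,42),[32,41),[31,40),[30,39),[29,38),[28,37),[27,36),[26,35),[25,34); WM=30; [21,30) fires=9
i=14 t=35 v=5: → [35,44),[34,43),[33,42),[32,41),[31,40),[30,39),[29,38),[28,37),[27,36); WM=30
i=15 t=38 v=1: → [38,47),[37,46),[36,45),[35,44),[34,43),[33,42),[32,41),[31,40),[30,39); WM=35; [22,31) fires=9 [23,32) fires=9 [24,33) fires=9 [25,34) fires=9 [26,35) fires=9
i=16 t=38 v=3: → [38,47),[37,46),[36,45),[35,44),[34,43),[33,42),[32,41),[31,40),[30,39); WM=35
i=17 t=42 v=7: → [42,51),[41,50),[40,49),[39,48),[38,47),[37,46),[36,45),[35,44),[34,43); WM=39; [27,36) fires=9 [28,37) fires=5 [29,38) fires=5 [30,39) fires=5
i=18 t=47 v=6: → [47,56),[46,55),[45,54),[44,53),[43,52),[42,51),[41,50),[40,49),[39,48); WM=39
i=19 t=40 v=4: → [40,49),[39,48),[38,47),[37,46),[36,45),[35,44),[34,43),[33,42),[32,41); WM=44; [31,40) fires=5 [32,41) fires=5 [33,42) fires=5 [34,43) fires=7 [35,44) fires=7
i=20 t=45 v=4: → [45,54),[44,53),[43,52),[42,51),[41,50),[40,49),[39,48),[38,47),[37,46); WM=44
i=21 t=50 v=6: → [50,59),[49,58),[48,57),[47,56),[46,55),[45,54),[44,53),[43,52),[42,51); WM=47; [36,45) fires=7 [37,46) fires=7 [38,47) fires=7
i=22 t=51 v=6: → [51,60),[50,59),[49,58),[48,57),[47,56),[46,55),[45,54),[44,53),[43,52); WM=47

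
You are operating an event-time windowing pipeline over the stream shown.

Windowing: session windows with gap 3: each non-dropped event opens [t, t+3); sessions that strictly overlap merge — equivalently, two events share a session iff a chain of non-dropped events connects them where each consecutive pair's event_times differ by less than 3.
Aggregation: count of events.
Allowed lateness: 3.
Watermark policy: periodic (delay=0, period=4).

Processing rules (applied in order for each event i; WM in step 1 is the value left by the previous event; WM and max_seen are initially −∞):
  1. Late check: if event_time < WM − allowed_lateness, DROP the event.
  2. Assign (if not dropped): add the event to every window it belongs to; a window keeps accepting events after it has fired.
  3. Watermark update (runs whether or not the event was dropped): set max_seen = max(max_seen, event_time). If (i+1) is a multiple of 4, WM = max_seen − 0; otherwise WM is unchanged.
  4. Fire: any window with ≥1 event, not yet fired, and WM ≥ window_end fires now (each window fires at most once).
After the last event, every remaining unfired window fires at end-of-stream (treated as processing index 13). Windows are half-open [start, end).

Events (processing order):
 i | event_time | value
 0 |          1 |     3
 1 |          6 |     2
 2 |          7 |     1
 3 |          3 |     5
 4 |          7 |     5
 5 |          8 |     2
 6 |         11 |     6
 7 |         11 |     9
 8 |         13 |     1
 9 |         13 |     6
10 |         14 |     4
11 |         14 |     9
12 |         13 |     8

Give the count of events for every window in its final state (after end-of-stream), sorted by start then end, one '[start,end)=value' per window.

[1,6)=2 [6,11)=4 [11,17)=7

i=0 t=1 v=3: → [1,4); WM=−∞
i=1 t=6 v=2: → [6,9); WM=−∞
i=2 t=7 v=1: → [6,10); WM=−∞
i=3 t=3 v=5: → [1,6); WM=7
i=4 t=7 v=5: → [6,10); WM=7
i=5 t=8 v=2: → [6,11); WM=7
i=6 t=11 v=6: → [11,14); WM=7
i=7 t=11 v=9: → [11,14); WM=11
i=8 t=13 v=1: → [11,16); WM=11
i=9 t=13 v=6: → [11,16); WM=11
i=10 t=14 v=4: → [11,17); WM=11
i=11 t=14 v=9: → [11,17); WM=14
i=12 t=13 v=8: → [11,17); WM=14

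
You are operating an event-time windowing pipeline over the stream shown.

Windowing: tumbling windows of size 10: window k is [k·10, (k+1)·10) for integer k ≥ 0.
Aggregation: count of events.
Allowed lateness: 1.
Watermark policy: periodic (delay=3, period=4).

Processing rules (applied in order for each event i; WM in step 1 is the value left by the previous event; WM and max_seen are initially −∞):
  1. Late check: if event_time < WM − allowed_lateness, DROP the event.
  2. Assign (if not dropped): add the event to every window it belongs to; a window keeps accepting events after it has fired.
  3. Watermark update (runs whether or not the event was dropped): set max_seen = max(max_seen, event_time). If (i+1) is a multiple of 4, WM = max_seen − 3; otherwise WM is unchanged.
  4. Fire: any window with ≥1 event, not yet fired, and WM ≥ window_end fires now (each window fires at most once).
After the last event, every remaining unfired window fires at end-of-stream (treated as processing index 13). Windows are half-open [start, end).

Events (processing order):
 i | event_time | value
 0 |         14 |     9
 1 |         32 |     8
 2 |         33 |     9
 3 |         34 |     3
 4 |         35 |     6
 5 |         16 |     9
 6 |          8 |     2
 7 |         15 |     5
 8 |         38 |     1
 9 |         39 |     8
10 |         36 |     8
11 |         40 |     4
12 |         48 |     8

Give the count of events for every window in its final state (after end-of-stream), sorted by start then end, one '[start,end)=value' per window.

i=0 t=14 v=9: → [10,20); WM=−∞
i=1 t=32 v=8: → [30,40); WM=−∞
i=2 t=33 v=9: → [30,40); WM=−∞
i=3 t=34 v=3: → [30,40); WM=31; [10,20) fires=1
i=4 t=35 v=6: → [30,40); WM=31
i=5 t=16 v=9: DROP (t<31-1); WM=31
i=6 t=8 v=2: DROP (t<31-1); WM=31
i=7 t=15 v=5: DROP (t<31-1); WM=32
i=8 t=38 v=1: → [30,40); WM=32
i=9 t=39 v=8: → [30,40); WM=32
i=10 t=36 v=8: → [30,40); WM=32
i=11 t=40 v=4: → [40,50); WM=37
i=12 t=48 v=8: → [40,50); WM=37

[10,20)=1 [30,40)=7 [40,50)=2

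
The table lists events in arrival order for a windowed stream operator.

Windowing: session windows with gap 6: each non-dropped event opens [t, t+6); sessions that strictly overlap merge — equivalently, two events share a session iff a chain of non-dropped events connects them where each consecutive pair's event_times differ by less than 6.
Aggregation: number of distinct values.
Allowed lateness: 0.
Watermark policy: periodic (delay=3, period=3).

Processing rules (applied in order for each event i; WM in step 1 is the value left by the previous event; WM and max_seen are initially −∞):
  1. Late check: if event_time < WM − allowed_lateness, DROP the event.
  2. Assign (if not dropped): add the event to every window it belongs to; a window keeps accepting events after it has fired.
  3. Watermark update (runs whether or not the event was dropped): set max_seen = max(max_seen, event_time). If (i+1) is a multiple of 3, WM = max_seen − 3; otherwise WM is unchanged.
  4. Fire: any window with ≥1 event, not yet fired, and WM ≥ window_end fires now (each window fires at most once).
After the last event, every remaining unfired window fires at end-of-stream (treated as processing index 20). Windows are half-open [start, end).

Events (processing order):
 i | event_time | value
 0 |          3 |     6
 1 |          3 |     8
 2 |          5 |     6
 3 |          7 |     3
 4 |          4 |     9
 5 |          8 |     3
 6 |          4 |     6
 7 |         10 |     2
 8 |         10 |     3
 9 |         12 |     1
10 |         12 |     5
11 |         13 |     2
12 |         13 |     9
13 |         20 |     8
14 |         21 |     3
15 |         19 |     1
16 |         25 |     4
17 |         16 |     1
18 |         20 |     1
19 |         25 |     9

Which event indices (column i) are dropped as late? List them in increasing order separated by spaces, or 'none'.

i=0 t=3 v=6: → [3,9); WM=−∞
i=1 t=3 v=8: → [3,9); WM=−∞
i=2 t=5 v=6: → [3,11); WM=2
i=3 t=7 v=3: → [3,13); WM=2
i=4 t=4 v=9: → [3,13); WM=2
i=5 t=8 v=3: → [3,14); WM=5
i=6 t=4 v=6: DROP (t<5-0); WM=5
i=7 t=10 v=2: → [3,16); WM=5
i=8 t=10 v=3: → [3,16); WM=7
i=9 t=12 v=1: → [3,18); WM=7
i=10 t=12 v=5: → [3,18); WM=7
i=11 t=13 v=2: → [3,19); WM=10
i=12 t=13 v=9: → [3,19); WM=10
i=13 t=20 v=8: → [20,26); WM=10
i=14 t=21 v=3: → [20,27); WM=18
i=15 t=19 v=1: → [19,27); WM=18
i=16 t=25 v=4: → [19,31); WM=18
i=17 t=16 v=1: DROP (t<18-0); WM=22
i=18 t=20 v=1: DROP (t<22-0); WM=22
i=19 t=25 v=9: → [19,31); WM=22

6 17 18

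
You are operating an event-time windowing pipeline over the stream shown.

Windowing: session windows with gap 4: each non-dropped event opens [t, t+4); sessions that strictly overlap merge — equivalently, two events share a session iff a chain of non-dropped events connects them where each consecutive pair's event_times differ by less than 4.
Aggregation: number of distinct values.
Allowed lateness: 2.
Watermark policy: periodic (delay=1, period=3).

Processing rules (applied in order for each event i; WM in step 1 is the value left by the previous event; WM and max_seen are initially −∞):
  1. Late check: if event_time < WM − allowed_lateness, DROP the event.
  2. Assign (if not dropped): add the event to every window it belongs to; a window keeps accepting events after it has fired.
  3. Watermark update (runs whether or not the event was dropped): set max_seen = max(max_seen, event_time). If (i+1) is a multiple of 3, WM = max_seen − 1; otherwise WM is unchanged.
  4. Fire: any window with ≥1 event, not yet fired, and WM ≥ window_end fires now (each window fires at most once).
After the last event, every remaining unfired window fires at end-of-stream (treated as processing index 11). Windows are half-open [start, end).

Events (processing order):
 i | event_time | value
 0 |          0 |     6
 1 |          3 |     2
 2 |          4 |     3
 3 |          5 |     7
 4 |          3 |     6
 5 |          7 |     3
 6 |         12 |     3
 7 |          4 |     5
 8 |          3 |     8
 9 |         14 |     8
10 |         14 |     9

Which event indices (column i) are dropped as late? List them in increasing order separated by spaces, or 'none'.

8

i=0 t=0 v=6: → [0,4); WM=−∞
i=1 t=3 v=2: → [0,7); WM=−∞
i=2 t=4 v=3: → [0,8); WM=3
i=3 t=5 v=7: → [0,9); WM=3
i=4 t=3 v=6: → [0,9); WM=3
i=5 t=7 v=3: → [0,11); WM=6
i=6 t=12 v=3: → [12,16); WM=6
i=7 t=4 v=5: → [0,11); WM=6
i=8 t=3 v=8: DROP (t<6-2); WM=11
i=9 t=14 v=8: → [12,18); WM=11
i=10 t=14 v=9: → [12,18); WM=11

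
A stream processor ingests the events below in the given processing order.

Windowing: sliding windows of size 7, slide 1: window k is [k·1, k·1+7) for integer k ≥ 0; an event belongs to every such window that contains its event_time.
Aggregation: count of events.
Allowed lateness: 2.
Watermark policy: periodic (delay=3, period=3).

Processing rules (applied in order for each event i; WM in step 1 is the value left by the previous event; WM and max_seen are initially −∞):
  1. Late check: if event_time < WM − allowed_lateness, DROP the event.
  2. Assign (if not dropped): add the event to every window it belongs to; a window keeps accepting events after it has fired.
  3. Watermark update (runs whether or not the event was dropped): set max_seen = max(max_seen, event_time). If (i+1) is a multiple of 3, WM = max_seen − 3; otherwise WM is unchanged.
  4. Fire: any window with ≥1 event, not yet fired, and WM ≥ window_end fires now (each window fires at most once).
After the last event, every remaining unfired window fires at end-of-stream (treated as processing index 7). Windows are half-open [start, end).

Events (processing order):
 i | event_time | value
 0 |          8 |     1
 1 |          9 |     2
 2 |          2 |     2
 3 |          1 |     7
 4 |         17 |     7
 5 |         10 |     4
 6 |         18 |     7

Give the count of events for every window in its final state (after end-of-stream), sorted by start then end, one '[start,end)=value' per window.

[0,7)=1 [1,8)=1 [2,9)=2 [3,10)=2 [4,11)=3 [5,12)=3 [6,13)=3 [7,14)=3 [8,15)=3 [9,16)=2 [10,17)=1 [11,18)=1 [12,19)=2 [13,20)=2 [14,21)=2 [15,22)=2 [16,23)=2 [17,24)=2 [18,25)=1

i=0 t=8 v=1: → [8,15),[7,14),[6,13),[5,12),[4,11),[3,10),[2,9); WM=−∞
i=1 t=9 v=2: → [9,16),[8,15),[7,14),[6,13),[5,12),[4,11),[3,10); WM=−∞
i=2 t=2 v=2: → [2,9),[1,8),[0,7); WM=6
i=3 t=1 v=7: DROP (t<6-2); WM=6
i=4 t=17 v=7: → [17,24),[16,23),[15,22),[14,21),[13,20),[12,19),[11,18); WM=6
i=5 t=10 v=4: → [10,17),[9,16),[8,15),[7,14),[6,13),[5,12),[4,11); WM=14; [0,7) fires=1 [1,8) fires=1 [2,9) fires=2 [3,10) fires=2 [4,11) fires=3 [5,12) fires=3 [6,13) fires=3 [7,14) fires=3
i=6 t=18 v=7: → [18,25),[17,24),[16,23),[15,22),[14,21),[13,20),[12,19); WM=14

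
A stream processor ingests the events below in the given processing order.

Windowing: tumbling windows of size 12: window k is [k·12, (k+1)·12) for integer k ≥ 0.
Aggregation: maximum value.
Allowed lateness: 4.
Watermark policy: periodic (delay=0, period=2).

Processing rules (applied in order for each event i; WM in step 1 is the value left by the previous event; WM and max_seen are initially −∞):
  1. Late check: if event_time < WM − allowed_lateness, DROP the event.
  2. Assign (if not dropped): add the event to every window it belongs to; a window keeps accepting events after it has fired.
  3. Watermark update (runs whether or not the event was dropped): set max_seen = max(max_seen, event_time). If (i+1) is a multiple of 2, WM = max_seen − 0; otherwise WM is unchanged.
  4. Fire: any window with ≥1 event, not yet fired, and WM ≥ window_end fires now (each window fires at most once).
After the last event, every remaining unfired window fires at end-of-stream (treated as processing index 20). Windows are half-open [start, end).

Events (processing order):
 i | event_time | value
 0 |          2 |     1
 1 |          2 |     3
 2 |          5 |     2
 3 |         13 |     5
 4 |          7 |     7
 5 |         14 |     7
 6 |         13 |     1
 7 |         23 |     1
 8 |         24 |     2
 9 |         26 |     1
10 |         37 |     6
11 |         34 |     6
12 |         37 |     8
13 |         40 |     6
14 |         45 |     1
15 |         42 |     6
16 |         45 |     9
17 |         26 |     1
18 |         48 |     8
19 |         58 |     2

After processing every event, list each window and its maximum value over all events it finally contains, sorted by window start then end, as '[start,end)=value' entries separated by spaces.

[0,12)=3 [12,24)=7 [24,36)=6 [36,48)=9 [48,60)=8

i=0 t=2 v=1: → [0,12); WM=−∞
i=1 t=2 v=3: → [0,12); WM=2
i=2 t=5 v=2: → [0,12); WM=2
i=3 t=13 v=5: → [12,24); WM=13; [0,12) fires=3
i=4 t=7 v=7: DROP (t<13-4); WM=13
i=5 t=14 v=7: → [12,24); WM=14
i=6 t=13 v=1: → [12,24); WM=14
i=7 t=23 v=1: → [12,24); WM=23
i=8 t=24 v=2: → [24,36); WM=23
i=9 t=26 v=1: → [24,36); WM=26; [12,24) fires=7
i=10 t=37 v=6: → [36,48); WM=26
i=11 t=34 v=6: → [24,36); WM=37; [24,36) fires=6
i=12 t=37 v=8: → [36,48); WM=37
i=13 t=40 v=6: → [36,48); WM=40
i=14 t=45 v=1: → [36,48); WM=40
i=15 t=42 v=6: → [36,48); WM=45
i=16 t=45 v=9: → [36,48); WM=45
i=17 t=26 v=1: DROP (t<45-4); WM=45
i=18 t=48 v=8: → [48,60); WM=45
i=19 t=58 v=2: → [48,60); WM=58; [36,48) fires=9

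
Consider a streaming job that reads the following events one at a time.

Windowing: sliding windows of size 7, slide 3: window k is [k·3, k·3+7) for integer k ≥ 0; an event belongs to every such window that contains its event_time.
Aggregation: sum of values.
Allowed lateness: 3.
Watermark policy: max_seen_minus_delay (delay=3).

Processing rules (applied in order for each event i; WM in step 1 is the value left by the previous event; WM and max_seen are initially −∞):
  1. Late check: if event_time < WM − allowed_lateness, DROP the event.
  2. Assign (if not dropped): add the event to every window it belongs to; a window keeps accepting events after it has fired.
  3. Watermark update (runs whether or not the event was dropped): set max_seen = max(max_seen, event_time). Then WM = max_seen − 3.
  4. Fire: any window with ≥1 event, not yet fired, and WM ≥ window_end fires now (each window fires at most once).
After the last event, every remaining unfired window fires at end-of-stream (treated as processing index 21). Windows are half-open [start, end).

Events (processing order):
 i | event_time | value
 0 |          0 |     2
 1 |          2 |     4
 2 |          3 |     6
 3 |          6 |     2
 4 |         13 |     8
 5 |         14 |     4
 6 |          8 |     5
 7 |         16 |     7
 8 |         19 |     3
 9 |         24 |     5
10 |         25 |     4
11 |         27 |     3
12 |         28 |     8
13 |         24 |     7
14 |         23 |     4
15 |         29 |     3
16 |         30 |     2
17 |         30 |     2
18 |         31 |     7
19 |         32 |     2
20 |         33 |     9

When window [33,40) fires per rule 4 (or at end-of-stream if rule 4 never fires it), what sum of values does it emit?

i=0 t=0 v=2: → [0,7); WM=-3
i=1 t=2 v=4: → [0,7); WM=-1
i=2 t=3 v=6: → [3,10),[0,7); WM=0
i=3 t=6 v=2: → [6,13),[3,10),[0,7); WM=3
i=4 t=13 v=8: → [12,19),[9,16); WM=10; [0,7) fires=14 [3,10) fires=8
i=5 t=14 v=4: → [12,19),[9,16); WM=11
i=6 t=8 v=5: → [6,13),[3,10); WM=11
i=7 t=16 v=7: → [15,22),[12,19); WM=13; [6,13) fires=7
i=8 t=19 v=3: → [18,25),[15,22); WM=16; [9,16) fires=12
i=9 t=24 v=5: → [24,31),[21,28),[18,25); WM=21; [12,19) fires=19
i=10 t=25 v=4: → [24,31),[21,28); WM=22; [15,22) fires=10
i=11 t=27 v=3: → [27,34),[24,31),[21,28); WM=24
i=12 t=28 v=8: → [27,34),[24,31); WM=25; [18,25) fires=8
i=13 t=24 v=7: → [24,31),[21,28),[18,25); WM=25
i=14 t=23 v=4: → [21,28),[18,25); WM=25
i=15 t=29 v=3: → [27,34),[24,31); WM=26
i=16 t=30 v=2: → [30,37),[27,34),[24,31); WM=27
i=17 t=30 v=2: → [30,37),[27,34),[24,31); WM=27
i=18 t=31 v=7: → [30,37),[27,34); WM=28; [21,28) fires=23
i=19 t=32 v=2: → [30,37),[27,34); WM=29
i=20 t=33 v=9: → [33,40),[30,37),[27,34); WM=30

9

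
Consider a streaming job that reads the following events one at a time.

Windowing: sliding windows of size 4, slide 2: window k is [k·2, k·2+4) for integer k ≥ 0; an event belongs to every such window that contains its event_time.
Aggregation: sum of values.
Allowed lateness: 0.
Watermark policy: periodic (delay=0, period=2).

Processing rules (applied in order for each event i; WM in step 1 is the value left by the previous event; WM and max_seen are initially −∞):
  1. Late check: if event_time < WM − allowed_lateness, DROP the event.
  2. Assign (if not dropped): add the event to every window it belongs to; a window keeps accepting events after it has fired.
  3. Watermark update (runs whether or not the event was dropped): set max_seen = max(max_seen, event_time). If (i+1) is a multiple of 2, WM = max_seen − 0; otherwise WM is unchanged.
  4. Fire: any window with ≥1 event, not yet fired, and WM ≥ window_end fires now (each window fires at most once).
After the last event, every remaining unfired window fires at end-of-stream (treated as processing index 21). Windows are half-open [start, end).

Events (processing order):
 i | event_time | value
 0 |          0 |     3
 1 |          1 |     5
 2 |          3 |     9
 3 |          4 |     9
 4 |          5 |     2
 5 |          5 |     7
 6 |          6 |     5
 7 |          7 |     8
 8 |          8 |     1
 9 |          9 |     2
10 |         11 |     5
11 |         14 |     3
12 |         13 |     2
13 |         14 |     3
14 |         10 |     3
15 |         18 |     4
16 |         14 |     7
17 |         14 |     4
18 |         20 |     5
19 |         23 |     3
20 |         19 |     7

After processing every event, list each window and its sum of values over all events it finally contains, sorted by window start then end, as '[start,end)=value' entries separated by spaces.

i=0 t=0 v=3: → [0,4); WM=−∞
i=1 t=1 v=5: → [0,4); WM=1
i=2 t=3 v=9: → [2,6),[0,4); WM=1
i=3 t=4 v=9: → [4,8),[2,6); WM=4; [0,4) fires=17
i=4 t=5 v=2: → [4,8),[2,6); WM=4
i=5 t=5 v=7: → [4,8),[2,6); WM=5
i=6 t=6 v=5: → [6,10),[4,8); WM=5
i=7 t=7 v=8: → [6,10),[4,8); WM=7; [2,6) fires=27
i=8 t=8 v=1: → [8,12),[6,10); WM=7
i=9 t=9 v=2: → [8,12),[6,10); WM=9; [4,8) fires=31
i=10 t=11 v=5: → [10,14),[8,12); WM=9
i=11 t=14 v=3: → [14,18),[12,16); WM=14; [6,10) fires=16 [8,12) fires=8 [10,14) fires=5
i=12 t=13 v=2: DROP (t<14-0); WM=14
i=13 t=14 v=3: → [14,18),[12,16); WM=14
i=14 t=10 v=3: DROP (t<14-0); WM=14
i=15 t=18 v=4: → [18,22),[16,20); WM=18; [12,16) fires=6 [14,18) fires=6
i=16 t=14 v=7: DROP (t<18-0); WM=18
i=17 t=14 v=4: DROP (t<18-0); WM=18
i=18 t=20 v=5: → [20,24),[18,22); WM=18
i=19 t=23 v=3: → [22,26),[20,24); WM=23; [16,20) fires=4 [18,22) fires=9
i=20 t=19 v=7: DROP (t<23-0); WM=23

[0,4)=17 [2,6)=27 [4,8)=31 [6,10)=16 [8,12)=8 [10,14)=5 [12,16)=6 [14,18)=6 [16,20)=4 [18,22)=9 [20,24)=8 [22,26)=3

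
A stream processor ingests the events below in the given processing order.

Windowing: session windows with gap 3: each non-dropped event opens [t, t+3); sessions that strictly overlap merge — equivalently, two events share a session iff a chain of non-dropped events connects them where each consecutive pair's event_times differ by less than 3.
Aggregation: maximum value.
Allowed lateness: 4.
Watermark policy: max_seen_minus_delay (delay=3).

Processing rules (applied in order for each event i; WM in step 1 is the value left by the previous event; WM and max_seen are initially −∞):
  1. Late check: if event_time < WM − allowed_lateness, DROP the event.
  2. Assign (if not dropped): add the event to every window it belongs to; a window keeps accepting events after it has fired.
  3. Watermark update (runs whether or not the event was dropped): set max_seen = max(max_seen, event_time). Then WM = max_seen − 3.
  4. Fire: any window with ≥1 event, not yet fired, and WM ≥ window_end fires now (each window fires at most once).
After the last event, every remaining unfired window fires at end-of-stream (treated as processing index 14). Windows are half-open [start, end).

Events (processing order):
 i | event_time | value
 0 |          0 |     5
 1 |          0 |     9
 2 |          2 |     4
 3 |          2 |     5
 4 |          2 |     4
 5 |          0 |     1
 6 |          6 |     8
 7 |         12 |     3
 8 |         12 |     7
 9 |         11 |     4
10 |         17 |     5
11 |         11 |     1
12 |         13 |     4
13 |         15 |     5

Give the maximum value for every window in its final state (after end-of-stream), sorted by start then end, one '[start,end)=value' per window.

i=0 t=0 v=5: → [0,3); WM=-3
i=1 t=0 v=9: → [0,3); WM=-3
i=2 t=2 v=4: → [0,5); WM=-1
i=3 t=2 v=5: → [0,5); WM=-1
i=4 t=2 v=4: → [0,5); WM=-1
i=5 t=0 v=1: → [0,5); WM=-1
i=6 t=6 v=8: → [6,9); WM=3
i=7 t=12 v=3: → [12,15); WM=9
i=8 t=12 v=7: → [12,15); WM=9
i=9 t=11 v=4: → [11,15); WM=9
i=10 t=17 v=5: → [17,20); WM=14
i=11 t=11 v=1: → [11,15); WM=14
i=12 t=13 v=4: → [11,16); WM=14
i=13 t=15 v=5: → [11,20); WM=14

[0,5)=9 [6,9)=8 [11,20)=7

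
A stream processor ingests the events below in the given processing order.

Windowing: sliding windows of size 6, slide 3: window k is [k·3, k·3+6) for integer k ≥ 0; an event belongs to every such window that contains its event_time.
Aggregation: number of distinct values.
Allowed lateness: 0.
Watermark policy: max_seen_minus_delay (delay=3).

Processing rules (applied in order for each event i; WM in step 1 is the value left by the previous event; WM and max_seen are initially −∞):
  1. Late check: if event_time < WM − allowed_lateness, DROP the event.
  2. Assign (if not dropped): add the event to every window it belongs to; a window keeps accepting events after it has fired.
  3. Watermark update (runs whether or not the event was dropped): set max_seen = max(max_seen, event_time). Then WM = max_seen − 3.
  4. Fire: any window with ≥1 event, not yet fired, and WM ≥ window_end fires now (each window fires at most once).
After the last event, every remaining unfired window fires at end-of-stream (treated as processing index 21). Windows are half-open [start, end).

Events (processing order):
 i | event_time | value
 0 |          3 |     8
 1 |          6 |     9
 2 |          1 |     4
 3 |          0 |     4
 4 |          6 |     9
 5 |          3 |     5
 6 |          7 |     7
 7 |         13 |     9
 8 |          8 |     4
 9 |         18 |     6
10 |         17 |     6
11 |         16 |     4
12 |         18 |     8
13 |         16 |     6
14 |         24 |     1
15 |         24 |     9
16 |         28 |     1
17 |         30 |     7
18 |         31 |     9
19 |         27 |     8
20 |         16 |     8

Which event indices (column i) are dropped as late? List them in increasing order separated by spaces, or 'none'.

i=0 t=3 v=8: → [3,9),[0,6); WM=0
i=1 t=6 v=9: → [6,12),[3,9); WM=3
i=2 t=1 v=4: DROP (t<3-0); WM=3
i=3 t=0 v=4: DROP (t<3-0); WM=3
i=4 t=6 v=9: → [6,12),[3,9); WM=3
i=5 t=3 v=5: → [3,9),[0,6); WM=3
i=6 t=7 v=7: → [6,12),[3,9); WM=4
i=7 t=13 v=9: → [12,18),[9,15); WM=10; [0,6) fires=2 [3,9) fires=4
i=8 t=8 v=4: DROP (t<10-0); WM=10
i=9 t=18 v=6: → [18,24),[15,21); WM=15; [6,12) fires=2 [9,15) fires=1
i=10 t=17 v=6: → [15,21),[12,18); WM=15
i=11 t=16 v=4: → [15,21),[12,18); WM=15
i=12 t=18 v=8: → [18,24),[15,21); WM=15
i=13 t=16 v=6: → [15,21),[12,18); WM=15
i=14 t=24 v=1: → [24,30),[21,27); WM=21; [12,18) fires=3 [15,21) fires=3
i=15 t=24 v=9: → [24,30),[21,27); WM=21
i=16 t=28 v=1: → [27,33),[24,30); WM=25; [18,24) fires=2
i=17 t=30 v=7: → [30,36),[27,33); WM=27; [21,27) fires=2
i=18 t=31 v=9: → [30,36),[27,33); WM=28
i=19 t=27 v=8: DROP (t<28-0); WM=28
i=20 t=16 v=8: DROP (t<28-0); WM=28

2 3 8 19 20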